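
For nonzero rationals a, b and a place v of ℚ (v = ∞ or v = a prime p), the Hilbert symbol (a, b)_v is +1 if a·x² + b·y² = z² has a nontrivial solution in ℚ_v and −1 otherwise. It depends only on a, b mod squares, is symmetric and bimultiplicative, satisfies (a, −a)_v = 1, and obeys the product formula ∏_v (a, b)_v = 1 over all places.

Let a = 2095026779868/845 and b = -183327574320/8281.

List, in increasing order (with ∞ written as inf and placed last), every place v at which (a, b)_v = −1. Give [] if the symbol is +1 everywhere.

(a, b) ≡ (5115, -86955) mod (ℚ^×)²; places V = {2, 3, 5, 7, 11, 13, 17, 31, ∞}.
(a,b)_2: α=2, β=4; u≡3, v≡5 (mod 8); ε(u)ε(v)=1·0, αω(v)=2·1, βω(u)=4·1; sum ≡ 0  ⇒  +1.
(a,b)_5: α=-1, u≡2; β=1, v≡1 (mod 5); (2|5)=-1, (1|5)=+1; sign (−1)^0·-1^1·+1^-1 = -1.
(a,b)_11: α=7, u≡3; β=5, v≡9 (mod 11); (3|11)=+1, (9|11)=+1; sign (−1)^1·+1^5·+1^7 = -1.
(a,b)_31: α=1, u≡9; β=1, v≡7 (mod 31); (9|31)=+1, (7|31)=+1; sign (−1)^1·+1^1·+1^1 = -1.
(a,b)_3: α=1, u≡1; β=3, v≡1 (mod 3); (1|3)=+1, (1|3)=+1; sign (−1)^1·+1^3·+1^1 = -1.
(a,b)_17: α=2, u≡8; β=1, v≡15 (mod 17); (8|17)=+1, (15|17)=+1; sign (−1)^0·+1^1·+1^2 = +1.
(a,b)_7: α=0, u≡3; β=-2, v≡5 (mod 7); (3|7)=-1, (5|7)=-1; sign (−1)^0·-1^-2·-1^0 = +1.
(a,b)_∞: sgn(5115)=+, sgn(-86955)=−, so +1.
(a,b)_13: α=-2, u≡7; β=-2, v≡11 (mod 13); (7|13)=-1, (11|13)=-1; sign (−1)^0·-1^-2·-1^-2 = +1.
(5115, -86955 / ℚ) ramifies at {3, 5, 11, 31}: a division algebra.

[3, 5, 11, 31]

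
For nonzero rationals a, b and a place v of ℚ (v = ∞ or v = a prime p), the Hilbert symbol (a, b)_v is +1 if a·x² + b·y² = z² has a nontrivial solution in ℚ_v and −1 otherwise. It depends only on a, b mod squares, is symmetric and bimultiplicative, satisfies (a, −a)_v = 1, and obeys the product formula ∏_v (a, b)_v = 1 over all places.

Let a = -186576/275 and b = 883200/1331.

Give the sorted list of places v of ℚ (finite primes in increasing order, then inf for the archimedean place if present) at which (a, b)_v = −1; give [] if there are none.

[3, 11]

Mod squares: a ≡ -759, b ≡ 1518. Check v ∈ {∞, 2, 3, 5, 11, 13, 23}.
v=11: a=11^-1·(≡2), b=11^-3·(≡10) mod 11; (2|11)=-1, (10|11)=-1; (−1)^{-1·-3·5}·(-1)^-3·(-1)^-1 = -1.
v=13: a=13^2·(≡7), b=13^0·(≡9) mod 13; (7|13)=-1, (9|13)=+1; (−1)^{2·0·6}·(-1)^0·(+1)^2 = +1.
v=2: v_2(a)=4, v_2(b)=9; units ≡ 1, 7 (mod 8); ε·ε+αω+βω = 0·1+4·0+9·0 ≡ 0  ⇒  (a,b)_2 = +1.
v=∞: -759 < 0 and 1518 > 0  ⇒  (a,b)_∞ = +1.
v=23: a=23^1·(≡16), b=23^1·(≡11) mod 23; (16|23)=+1, (11|23)=-1; (−1)^{1·1·11}·(+1)^1·(-1)^1 = +1.
v=5: a=5^-2·(≡4), b=5^2·(≡3) mod 5; (4|5)=+1, (3|5)=-1; (−1)^{-2·2·2}·(+1)^2·(-1)^-2 = +1.
v=3: a=3^1·(≡2), b=3^1·(≡2) mod 3; (2|3)=-1, (2|3)=-1; (−1)^{1·1·1}·(-1)^1·(-1)^1 = -1.
Ram(-759, 1518) = {3, 11}; no ℚ_3-point on the conic.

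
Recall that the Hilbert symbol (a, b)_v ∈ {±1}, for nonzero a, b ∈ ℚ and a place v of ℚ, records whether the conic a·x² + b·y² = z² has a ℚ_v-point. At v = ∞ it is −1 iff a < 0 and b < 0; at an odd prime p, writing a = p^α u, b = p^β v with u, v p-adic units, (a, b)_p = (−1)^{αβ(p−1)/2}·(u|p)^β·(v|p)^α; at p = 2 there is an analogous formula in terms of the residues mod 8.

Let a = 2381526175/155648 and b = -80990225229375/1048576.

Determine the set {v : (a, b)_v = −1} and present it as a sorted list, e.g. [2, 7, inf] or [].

Mod squares: a ≡ 266, b ≡ -7. Check v ∈ {∞, 2, 3, 5, 7, 11, 17, 19, 31}.
v=2: v_2(a)=-13, v_2(b)=-20; units ≡ 5, 1 (mod 8); ε·ε+αω+βω = 0·0+-13·0+-20·1 ≡ 0  ⇒  (a,b)_2 = +1.
v=5: a=5^2·(≡4), b=5^4·(≡3) mod 5; (4|5)=+1, (3|5)=-1; (−1)^{2·4·2}·(+1)^4·(-1)^2 = +1.
v=∞: 266 > 0 and -7 < 0  ⇒  (a,b)_∞ = +1.
v=11: a=11^0·(≡8), b=11^2·(≡9) mod 11; (8|11)=-1, (9|11)=+1; (−1)^{0·2·5}·(-1)^2·(+1)^0 = +1.
v=31: a=31^2·(≡9), b=31^2·(≡6) mod 31; (9|31)=+1, (6|31)=-1; (−1)^{2·2·15}·(+1)^2·(-1)^2 = +1.
v=19: a=19^-1·(≡12), b=19^2·(≡14) mod 19; (12|19)=-1, (14|19)=-1; (−1)^{-1·2·9}·(-1)^2·(-1)^-1 = -1.
v=7: a=7^3·(≡3), b=7^3·(≡5) mod 7; (3|7)=-1, (5|7)=-1; (−1)^{3·3·3}·(-1)^3·(-1)^3 = -1.
v=17: a=17^2·(≡14), b=17^0·(≡10) mod 17; (14|17)=-1, (10|17)=-1; (−1)^{2·0·8}·(-1)^0·(-1)^2 = +1.
v=3: a=3^0·(≡2), b=3^2·(≡2) mod 3; (2|3)=-1, (2|3)=-1; (−1)^{0·2·1}·(-1)^2·(-1)^0 = +1.
|Ram(266, -7)| = 2, even; anisotropic at {7, 19}.

[7, 19]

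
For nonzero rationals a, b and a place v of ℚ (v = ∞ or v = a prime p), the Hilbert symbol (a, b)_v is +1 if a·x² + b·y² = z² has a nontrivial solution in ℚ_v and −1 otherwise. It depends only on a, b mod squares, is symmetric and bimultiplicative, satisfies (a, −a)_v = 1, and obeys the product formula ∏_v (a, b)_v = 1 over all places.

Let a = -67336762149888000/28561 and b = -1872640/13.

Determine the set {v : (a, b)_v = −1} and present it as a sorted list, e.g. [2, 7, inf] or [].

[3, inf]

Mod squares: a ≡ -6270, b ≡ -95095. Check v ∈ {∞, 2, 3, 5, 7, 11, 13, 19}.
v=2: v_2(a)=13, v_2(b)=8; units ≡ 1, 1 (mod 8); ε·ε+αω+βω = 0·0+13·0+8·0 ≡ 0  ⇒  (a,b)_2 = +1.
v=3: a=3^1·(≡1), b=3^0·(≡2) mod 3; (1|3)=+1, (2|3)=-1; (−1)^{1·0·1}·(+1)^0·(-1)^1 = -1.
v=11: a=11^3·(≡2), b=11^1·(≡9) mod 11; (2|11)=-1, (9|11)=+1; (−1)^{3·1·5}·(-1)^1·(+1)^3 = +1.
v=7: a=7^4·(≡1), b=7^1·(≡1) mod 7; (1|7)=+1, (1|7)=+1; (−1)^{4·1·3}·(+1)^1·(+1)^4 = +1.
v=19: a=19^3·(≡12), b=19^1·(≡17) mod 19; (12|19)=-1, (17|19)=+1; (−1)^{3·1·9}·(-1)^1·(+1)^3 = +1.
v=13: a=13^-4·(≡10), b=13^-1·(≡10) mod 13; (10|13)=+1, (10|13)=+1; (−1)^{-4·-1·6}·(+1)^-1·(+1)^-4 = +1.
v=∞: -6270 < 0 and -95095 < 0  ⇒  (a,b)_∞ = -1.
v=5: a=5^3·(≡1), b=5^1·(≡4) mod 5; (1|5)=+1, (4|5)=+1; (−1)^{3·1·2}·(+1)^1·(+1)^3 = +1.
(-6270, -95095 / ℚ) ramifies at {3, ∞}: a division algebra.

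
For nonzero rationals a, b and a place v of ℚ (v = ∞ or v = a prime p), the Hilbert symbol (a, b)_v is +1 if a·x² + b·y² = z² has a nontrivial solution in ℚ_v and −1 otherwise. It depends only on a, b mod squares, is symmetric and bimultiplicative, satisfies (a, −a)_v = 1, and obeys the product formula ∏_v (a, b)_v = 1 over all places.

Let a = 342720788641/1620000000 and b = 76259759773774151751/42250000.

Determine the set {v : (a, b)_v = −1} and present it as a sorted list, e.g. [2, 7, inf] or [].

Mod squares: a ≡ 49445, b ≡ 1311. Check v ∈ {∞, 2, 3, 5, 7, 11, 13, 19, 23, 29, 31}.
v=11: a=11^1·(≡7), b=11^2·(≡6) mod 11; (7|11)=-1, (6|11)=-1; (−1)^{1·2·5}·(-1)^2·(-1)^1 = -1.
v=31: a=31^1·(≡7), b=31^2·(≡9) mod 31; (7|31)=+1, (9|31)=+1; (−1)^{1·2·15}·(+1)^2·(+1)^1 = +1.
v=∞: 49445 > 0 and 1311 > 0  ⇒  (a,b)_∞ = +1.
v=7: a=7^2·(≡4), b=7^0·(≡4) mod 7; (4|7)=+1, (4|7)=+1; (−1)^{2·0·3}·(+1)^0·(+1)^2 = +1.
v=29: a=29^5·(≡24), b=29^8·(≡22) mod 29; (24|29)=+1, (22|29)=+1; (−1)^{5·8·14}·(+1)^8·(+1)^5 = +1.
v=19: a=19^0·(≡7), b=19^1·(≡13) mod 19; (7|19)=+1, (13|19)=-1; (−1)^{0·1·9}·(+1)^1·(-1)^0 = +1.
v=5: a=5^-7·(≡1), b=5^-6·(≡4) mod 5; (1|5)=+1, (4|5)=+1; (−1)^{-7·-6·2}·(+1)^-6·(+1)^-7 = +1.
v=23: a=23^0·(≡18), b=23^1·(≡11) mod 23; (18|23)=+1, (11|23)=-1; (−1)^{0·1·11}·(+1)^1·(-1)^0 = +1.
v=3: a=3^-4·(≡2), b=3^1·(≡2) mod 3; (2|3)=-1, (2|3)=-1; (−1)^{-4·1·1}·(-1)^1·(-1)^-4 = -1.
v=13: a=13^0·(≡11), b=13^-2·(≡2) mod 13; (11|13)=-1, (2|13)=-1; (−1)^{0·-2·6}·(-1)^-2·(-1)^0 = +1.
v=2: v_2(a)=-8, v_2(b)=-4; units ≡ 5, 7 (mod 8); ε·ε+αω+βω = 0·1+-8·0+-4·1 ≡ 0  ⇒  (a,b)_2 = +1.
Ram(49445, 1311) = {3, 11}; no ℚ_3-point on the conic.

[3, 11]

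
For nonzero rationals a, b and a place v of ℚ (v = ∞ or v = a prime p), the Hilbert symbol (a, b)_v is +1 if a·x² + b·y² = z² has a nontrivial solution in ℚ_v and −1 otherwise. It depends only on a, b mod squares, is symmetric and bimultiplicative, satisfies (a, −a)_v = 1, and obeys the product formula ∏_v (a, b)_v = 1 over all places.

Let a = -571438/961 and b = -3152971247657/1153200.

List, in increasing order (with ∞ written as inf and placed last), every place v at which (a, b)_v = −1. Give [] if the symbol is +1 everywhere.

(a, b) ≡ (-238, -51) mod (ℚ^×)²; places V = {2, 3, 5, 7, 11, 17, 31, 47, ∞}.
(a,b)_5: α=0, u≡2; β=-2, v≡1 (mod 5); (2|5)=-1, (1|5)=+1; sign (−1)^0·-1^-2·+1^0 = +1.
(a,b)_3: α=0, u≡2; β=-1, v≡1 (mod 3); (2|3)=-1, (1|3)=+1; sign (−1)^0·-1^-1·+1^0 = -1.
(a,b)_∞: sgn(-238)=−, sgn(-51)=−, so -1.
(a,b)_17: α=1, u≡7; β=3, v≡5 (mod 17); (7|17)=-1, (5|17)=-1; sign (−1)^0·-1^3·-1^1 = +1.
(a,b)_47: α=0, u≡33; β=2, v≡15 (mod 47); (33|47)=-1, (15|47)=-1; sign (−1)^0·-1^2·-1^0 = +1.
(a,b)_11: α=0, u≡3; β=2, v≡5 (mod 11); (3|11)=+1, (5|11)=+1; sign (−1)^0·+1^2·+1^0 = +1.
(a,b)_2: α=1, β=-4; u≡1, v≡5 (mod 8); ε(u)ε(v)=0·0, αω(v)=1·1, βω(u)=-4·0; sum ≡ 1  ⇒  -1.
(a,b)_31: α=-2, u≡16; β=-2, v≡29 (mod 31); (16|31)=+1, (29|31)=-1; sign (−1)^0·+1^-2·-1^-2 = +1.
(a,b)_7: α=5, u≡4; β=4, v≡6 (mod 7); (4|7)=+1, (6|7)=-1; sign (−1)^0·+1^4·-1^5 = -1.
Ram(-238, -51) = {2, 3, 7, ∞}; no ℚ_2-point on the conic.

[2, 3, 7, inf]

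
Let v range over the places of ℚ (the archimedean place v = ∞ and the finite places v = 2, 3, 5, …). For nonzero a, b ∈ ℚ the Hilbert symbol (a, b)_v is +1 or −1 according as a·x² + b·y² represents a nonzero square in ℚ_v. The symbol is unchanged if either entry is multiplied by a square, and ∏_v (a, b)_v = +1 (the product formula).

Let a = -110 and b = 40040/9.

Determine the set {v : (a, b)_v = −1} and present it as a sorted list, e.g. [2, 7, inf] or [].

Mod squares: a ≡ -110, b ≡ 10010. Check v ∈ {∞, 2, 3, 5, 7, 11, 13}.
v=5: a=5^1·(≡3), b=5^1·(≡2) mod 5; (3|5)=-1, (2|5)=-1; (−1)^{1·1·2}·(-1)^1·(-1)^1 = +1.
v=3: a=3^0·(≡1), b=3^-2·(≡2) mod 3; (1|3)=+1, (2|3)=-1; (−1)^{0·-2·1}·(+1)^-2·(-1)^0 = +1.
v=11: a=11^1·(≡1), b=11^1·(≡6) mod 11; (1|11)=+1, (6|11)=-1; (−1)^{1·1·5}·(+1)^1·(-1)^1 = +1.
v=2: v_2(a)=1, v_2(b)=3; units ≡ 1, 5 (mod 8); ε·ε+αω+βω = 0·0+1·1+3·0 ≡ 1  ⇒  (a,b)_2 = -1.
v=7: a=7^0·(≡2), b=7^1·(≡4) mod 7; (2|7)=+1, (4|7)=+1; (−1)^{0·1·3}·(+1)^1·(+1)^0 = +1.
v=13: a=13^0·(≡7), b=13^1·(≡10) mod 13; (7|13)=-1, (10|13)=+1; (−1)^{0·1·6}·(-1)^1·(+1)^0 = -1.
v=∞: -110 < 0 and 10010 > 0  ⇒  (a,b)_∞ = +1.
Ram(-110, 10010) = {2, 13}; no ℚ_2-point on the conic.

[2, 13]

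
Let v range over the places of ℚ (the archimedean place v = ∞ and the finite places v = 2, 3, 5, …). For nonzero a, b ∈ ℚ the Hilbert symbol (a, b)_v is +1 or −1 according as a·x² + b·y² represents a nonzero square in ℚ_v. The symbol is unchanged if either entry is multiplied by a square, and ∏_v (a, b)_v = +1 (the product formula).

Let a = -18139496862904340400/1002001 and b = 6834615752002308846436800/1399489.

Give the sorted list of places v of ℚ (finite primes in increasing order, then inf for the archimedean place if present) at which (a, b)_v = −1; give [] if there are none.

[19, 31]

Mod squares: a ≡ -779, b ≡ 392863. Check v ∈ {∞, 2, 3, 5, 7, 11, 13, 19, 23, 29, 31, 41}.
v=3: a=3^4·(≡1), b=3^2·(≡1) mod 3; (1|3)=+1, (1|3)=+1; (−1)^{4·2·1}·(+1)^2·(+1)^4 = +1.
v=5: a=5^2·(≡4), b=5^2·(≡3) mod 5; (4|5)=+1, (3|5)=-1; (−1)^{2·2·2}·(+1)^2·(-1)^2 = +1.
v=31: a=31^2·(≡21), b=31^3·(≡10) mod 31; (21|31)=-1, (10|31)=+1; (−1)^{2·3·15}·(-1)^3·(+1)^2 = -1.
v=11: a=11^-2·(≡2), b=11^0·(≡9) mod 11; (2|11)=-1, (9|11)=+1; (−1)^{-2·0·5}·(-1)^0·(+1)^-2 = +1.
v=7: a=7^-2·(≡3), b=7^-2·(≡2) mod 7; (3|7)=-1, (2|7)=+1; (−1)^{-2·-2·3}·(-1)^-2·(+1)^-2 = +1.
v=41: a=41^3·(≡17), b=41^4·(≡32) mod 41; (17|41)=-1, (32|41)=+1; (−1)^{3·4·20}·(-1)^4·(+1)^3 = +1.
v=2: v_2(a)=4, v_2(b)=6; units ≡ 5, 7 (mod 8); ε·ε+αω+βω = 0·1+4·0+6·1 ≡ 0  ⇒  (a,b)_2 = +1.
v=23: a=23^2·(≡18), b=23^3·(≡14) mod 23; (18|23)=+1, (14|23)=-1; (−1)^{2·3·11}·(+1)^3·(-1)^2 = +1.
v=29: a=29^2·(≡25), b=29^3·(≡24) mod 29; (25|29)=+1, (24|29)=+1; (−1)^{2·3·14}·(+1)^3·(+1)^2 = +1.
v=∞: -779 < 0 and 392863 > 0  ⇒  (a,b)_∞ = +1.
v=19: a=19^1·(≡6), b=19^1·(≡7) mod 19; (6|19)=+1, (7|19)=+1; (−1)^{1·1·9}·(+1)^1·(+1)^1 = -1.
v=13: a=13^-2·(≡4), b=13^-4·(≡3) mod 13; (4|13)=+1, (3|13)=+1; (−1)^{-2·-4·6}·(+1)^-4·(+1)^-2 = +1.
Ram(-779, 392863) = {19, 31}; no ℚ_19-point on the conic.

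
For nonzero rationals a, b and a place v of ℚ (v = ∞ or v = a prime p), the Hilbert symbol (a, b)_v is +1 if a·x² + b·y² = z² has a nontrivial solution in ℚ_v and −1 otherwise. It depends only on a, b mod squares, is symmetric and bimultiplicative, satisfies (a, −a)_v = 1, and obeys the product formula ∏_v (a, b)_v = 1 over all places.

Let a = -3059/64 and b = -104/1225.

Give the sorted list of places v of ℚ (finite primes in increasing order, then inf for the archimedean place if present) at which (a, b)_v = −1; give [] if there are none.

Mod squares: a ≡ -3059, b ≡ -26. Check v ∈ {∞, 2, 5, 7, 13, 19, 23}.
v=5: a=5^0·(≡4), b=5^-2·(≡4) mod 5; (4|5)=+1, (4|5)=+1; (−1)^{0·-2·2}·(+1)^-2·(+1)^0 = +1.
v=13: a=13^0·(≡4), b=13^1·(≡6) mod 13; (4|13)=+1, (6|13)=-1; (−1)^{0·1·6}·(+1)^1·(-1)^0 = +1.
v=2: v_2(a)=-6, v_2(b)=3; units ≡ 5, 3 (mod 8); ε·ε+αω+βω = 0·1+-6·1+3·1 ≡ 1  ⇒  (a,b)_2 = -1.
v=∞: -3059 < 0 and -26 < 0  ⇒  (a,b)_∞ = -1.
v=23: a=23^1·(≡22), b=23^0·(≡21) mod 23; (22|23)=-1, (21|23)=-1; (−1)^{1·0·11}·(-1)^0·(-1)^1 = -1.
v=19: a=19^1·(≡15), b=19^0·(≡18) mod 19; (15|19)=-1, (18|19)=-1; (−1)^{1·0·9}·(-1)^0·(-1)^1 = -1.
v=7: a=7^1·(≡4), b=7^-2·(≡2) mod 7; (4|7)=+1, (2|7)=+1; (−1)^{1·-2·3}·(+1)^-2·(+1)^1 = +1.
|Ram(-3059, -26)| = 4, even; anisotropic at {2, 19, 23, ∞}.

[2, 19, 23, inf]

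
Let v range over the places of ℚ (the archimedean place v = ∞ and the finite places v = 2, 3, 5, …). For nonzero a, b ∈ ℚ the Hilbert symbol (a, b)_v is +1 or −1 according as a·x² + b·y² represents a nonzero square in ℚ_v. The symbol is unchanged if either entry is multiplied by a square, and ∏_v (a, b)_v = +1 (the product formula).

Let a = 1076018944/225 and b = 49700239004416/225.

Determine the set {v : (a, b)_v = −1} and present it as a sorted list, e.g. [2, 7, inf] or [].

[2, 13, 17, 19]

(a, b) ≡ (24871, 91) mod (ℚ^×)²; places V = {2, 3, 5, 7, 11, 13, 17, 19, ∞}.
(a,b)_13: α=2, u≡11; β=3, v≡5 (mod 13); (11|13)=-1, (5|13)=-1; sign (−1)^0·-1^3·-1^2 = -1.
(a,b)_∞: sgn(24871)=+, sgn(91)=+, so +1.
(a,b)_5: α=-2, u≡1; β=-2, v≡4 (mod 5); (1|5)=+1, (4|5)=+1; sign (−1)^0·+1^-2·+1^-2 = +1.
(a,b)_3: α=-2, u≡1; β=-2, v≡1 (mod 3); (1|3)=+1, (1|3)=+1; sign (−1)^0·+1^-2·+1^-2 = +1.
(a,b)_19: α=1, u≡7; β=2, v≡12 (mod 19); (7|19)=+1, (12|19)=-1; sign (−1)^0·+1^2·-1^1 = -1.
(a,b)_7: α=1, u≡2; β=1, v≡6 (mod 7); (2|7)=+1, (6|7)=-1; sign (−1)^1·+1^1·-1^1 = +1.
(a,b)_17: α=1, u≡4; β=2, v≡5 (mod 17); (4|17)=+1, (5|17)=-1; sign (−1)^0·+1^2·-1^1 = -1.
(a,b)_2: α=8, β=8; u≡7, v≡3 (mod 8); ε(u)ε(v)=1·1, αω(v)=8·1, βω(u)=8·0; sum ≡ 1  ⇒  -1.
(a,b)_11: α=1, u≡10; β=2, v≡3 (mod 11); (10|11)=-1, (3|11)=+1; sign (−1)^0·-1^2·+1^1 = +1.
Ram(24871, 91) = {2, 13, 17, 19}; no ℚ_2-point on the conic.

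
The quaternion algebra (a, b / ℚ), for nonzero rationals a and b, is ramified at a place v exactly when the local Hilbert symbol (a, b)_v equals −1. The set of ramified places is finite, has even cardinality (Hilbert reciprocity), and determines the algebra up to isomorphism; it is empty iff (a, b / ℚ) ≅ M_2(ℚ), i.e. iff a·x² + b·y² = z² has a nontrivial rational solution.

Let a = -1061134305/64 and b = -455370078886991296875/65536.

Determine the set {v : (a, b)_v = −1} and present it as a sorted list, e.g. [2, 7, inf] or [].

[3, 5, 17, inf]

Mod squares: a ≡ -105, b ≡ -187. Check v ∈ {∞, 2, 3, 5, 7, 11, 17}.
v=17: a=17^4·(≡10), b=17^7·(≡3) mod 17; (10|17)=-1, (3|17)=-1; (−1)^{4·7·8}·(-1)^7·(-1)^4 = -1.
v=7: a=7^1·(≡6), b=7^2·(≡1) mod 7; (6|7)=-1, (1|7)=+1; (−1)^{1·2·3}·(-1)^2·(+1)^1 = +1.
v=5: a=5^1·(≡1), b=5^6·(≡2) mod 5; (1|5)=+1, (2|5)=-1; (−1)^{1·6·2}·(+1)^6·(-1)^1 = -1.
v=11: a=11^2·(≡5), b=11^5·(≡9) mod 11; (5|11)=+1, (9|11)=+1; (−1)^{2·5·5}·(+1)^5·(+1)^2 = +1.
v=3: a=3^1·(≡1), b=3^2·(≡2) mod 3; (1|3)=+1, (2|3)=-1; (−1)^{1·2·1}·(+1)^2·(-1)^1 = -1.
v=2: v_2(a)=-6, v_2(b)=-16; units ≡ 7, 5 (mod 8); ε·ε+αω+βω = 1·0+-6·1+-16·0 ≡ 0  ⇒  (a,b)_2 = +1.
v=∞: -105 < 0 and -187 < 0  ⇒  (a,b)_∞ = -1.
Ram(-105, -187) = {3, 5, 17, ∞}; no ℚ_3-point on the conic.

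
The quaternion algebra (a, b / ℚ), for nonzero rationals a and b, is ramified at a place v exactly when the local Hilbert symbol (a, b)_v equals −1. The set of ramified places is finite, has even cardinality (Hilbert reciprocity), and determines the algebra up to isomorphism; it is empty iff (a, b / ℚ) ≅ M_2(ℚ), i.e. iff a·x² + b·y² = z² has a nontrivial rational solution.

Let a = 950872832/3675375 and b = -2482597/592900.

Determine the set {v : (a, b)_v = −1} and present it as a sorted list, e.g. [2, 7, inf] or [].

Mod squares: a ≡ 23205, b ≡ -13. Check v ∈ {∞, 2, 3, 5, 7, 11, 13, 17, 19, 23}.
v=5: a=5^-3·(≡4), b=5^-2·(≡3) mod 5; (4|5)=+1, (3|5)=-1; (−1)^{-3·-2·2}·(+1)^-2·(-1)^-3 = -1.
v=7: a=7^5·(≡4), b=7^-2·(≡4) mod 7; (4|7)=+1, (4|7)=+1; (−1)^{5·-2·3}·(+1)^-2·(+1)^5 = +1.
v=2: v_2(a)=8, v_2(b)=-2; units ≡ 5, 3 (mod 8); ε·ε+αω+βω = 0·1+8·1+-2·1 ≡ 0  ⇒  (a,b)_2 = +1.
v=17: a=17^1·(≡14), b=17^0·(≡4) mod 17; (14|17)=-1, (4|17)=+1; (−1)^{1·0·8}·(-1)^0·(+1)^1 = +1.
v=23: a=23^0·(≡11), b=23^2·(≡19) mod 23; (11|23)=-1, (19|23)=-1; (−1)^{0·2·11}·(-1)^2·(-1)^0 = +1.
v=19: a=19^0·(≡7), b=19^2·(≡4) mod 19; (7|19)=+1, (4|19)=+1; (−1)^{0·2·9}·(+1)^2·(+1)^0 = +1.
v=∞: 23205 > 0 and -13 < 0  ⇒  (a,b)_∞ = +1.
v=13: a=13^1·(≡3), b=13^1·(≡3) mod 13; (3|13)=+1, (3|13)=+1; (−1)^{1·1·6}·(+1)^1·(+1)^1 = +1.
v=11: a=11^-2·(≡2), b=11^-2·(≡3) mod 11; (2|11)=-1, (3|11)=+1; (−1)^{-2·-2·5}·(-1)^-2·(+1)^-2 = +1.
v=3: a=3^-5·(≡1), b=3^0·(≡2) mod 3; (1|3)=+1, (2|3)=-1; (−1)^{-5·0·1}·(+1)^0·(-1)^-5 = -1.
Ram(23205, -13) = {3, 5}; no ℚ_3-point on the conic.

[3, 5]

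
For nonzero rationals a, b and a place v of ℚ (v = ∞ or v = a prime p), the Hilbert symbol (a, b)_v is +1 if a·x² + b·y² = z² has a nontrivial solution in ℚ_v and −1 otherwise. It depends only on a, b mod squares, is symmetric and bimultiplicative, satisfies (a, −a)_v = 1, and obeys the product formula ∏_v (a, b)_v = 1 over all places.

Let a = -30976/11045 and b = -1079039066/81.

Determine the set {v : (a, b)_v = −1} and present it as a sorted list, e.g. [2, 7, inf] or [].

(a, b) ≡ (-5, -488474) mod (ℚ^×)²; places V = {2, 3, 5, 7, 11, 23, 37, 41, 47, ∞}.
(a,b)_37: α=0, u≡23; β=1, v≡26 (mod 37); (23|37)=-1, (26|37)=+1; sign (−1)^0·-1^1·+1^0 = -1.
(a,b)_7: α=0, u≡1; β=1, v≡1 (mod 7); (1|7)=+1, (1|7)=+1; sign (−1)^0·+1^1·+1^0 = +1.
(a,b)_2: α=8, β=1; u≡3, v≡3 (mod 8); ε(u)ε(v)=1·1, αω(v)=8·1, βω(u)=1·1; sum ≡ 0  ⇒  +1.
(a,b)_3: α=0, u≡1; β=-4, v≡1 (mod 3); (1|3)=+1, (1|3)=+1; sign (−1)^0·+1^-4·+1^0 = +1.
(a,b)_47: α=-2, u≡37; β=2, v≡40 (mod 47); (37|47)=+1, (40|47)=-1; sign (−1)^0·+1^2·-1^-2 = +1.
(a,b)_11: α=2, u≡8; β=0, v≡4 (mod 11); (8|11)=-1, (4|11)=+1; sign (−1)^0·-1^0·+1^2 = +1.
(a,b)_5: α=-1, u≡1; β=0, v≡4 (mod 5); (1|5)=+1, (4|5)=+1; sign (−1)^0·+1^0·+1^-1 = +1.
(a,b)_23: α=0, u≡1; β=1, v≡5 (mod 23); (1|23)=+1, (5|23)=-1; sign (−1)^0·+1^1·-1^0 = +1.
(a,b)_41: α=0, u≡32; β=1, v≡3 (mod 41); (32|41)=+1, (3|41)=-1; sign (−1)^0·+1^1·-1^0 = +1.
(a,b)_∞: sgn(-5)=−, sgn(-488474)=−, so -1.
|Ram(-5, -488474)| = 2, even; anisotropic at {37, ∞}.

[37, inf]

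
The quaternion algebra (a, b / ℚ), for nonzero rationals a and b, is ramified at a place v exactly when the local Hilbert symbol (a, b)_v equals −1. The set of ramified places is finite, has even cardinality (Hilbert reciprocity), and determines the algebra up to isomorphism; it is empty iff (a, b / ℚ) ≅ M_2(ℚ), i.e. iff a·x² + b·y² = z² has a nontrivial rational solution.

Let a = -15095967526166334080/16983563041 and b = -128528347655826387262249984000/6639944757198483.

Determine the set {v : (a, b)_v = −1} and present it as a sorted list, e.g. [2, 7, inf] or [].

Mod squares: a ≡ -170, b ≡ -11730. Check v ∈ {∞, 2, 3, 5, 7, 13, 17, 19, 23, 37}.
v=17: a=17^1·(≡11), b=17^1·(≡5) mod 17; (11|17)=-1, (5|17)=-1; (−1)^{1·1·8}·(-1)^1·(-1)^1 = +1.
v=3: a=3^0·(≡1), b=3^-1·(≡2) mod 3; (1|3)=+1, (2|3)=-1; (−1)^{0·-1·1}·(+1)^-1·(-1)^0 = +1.
v=37: a=37^4·(≡29), b=37^6·(≡9) mod 37; (29|37)=-1, (9|37)=+1; (−1)^{4·6·18}·(-1)^6·(+1)^4 = +1.
v=19: a=19^-8·(≡7), b=19^-12·(≡14) mod 19; (7|19)=+1, (14|19)=-1; (−1)^{-8·-12·9}·(+1)^-12·(-1)^-8 = +1.
v=2: v_2(a)=7, v_2(b)=13; units ≡ 3, 7 (mod 8); ε·ε+αω+βω = 1·1+7·0+13·1 ≡ 0  ⇒  (a,b)_2 = +1.
v=7: a=7^2·(≡3), b=7^2·(≡2) mod 7; (3|7)=-1, (2|7)=+1; (−1)^{2·2·3}·(-1)^2·(+1)^2 = +1.
v=∞: -170 < 0 and -11730 < 0  ⇒  (a,b)_∞ = -1.
v=23: a=23^2·(≡10), b=23^3·(≡22) mod 23; (10|23)=-1, (22|23)=-1; (−1)^{2·3·11}·(-1)^3·(-1)^2 = -1.
v=13: a=13^4·(≡12), b=13^6·(≡12) mod 13; (12|13)=+1, (12|13)=+1; (−1)^{4·6·6}·(+1)^6·(+1)^4 = +1.
v=5: a=5^1·(≡4), b=5^3·(≡1) mod 5; (4|5)=+1, (1|5)=+1; (−1)^{1·3·2}·(+1)^3·(+1)^1 = +1.
Ram(-170, -11730) = {23, ∞}; no ℚ_23-point on the conic.

[23, inf]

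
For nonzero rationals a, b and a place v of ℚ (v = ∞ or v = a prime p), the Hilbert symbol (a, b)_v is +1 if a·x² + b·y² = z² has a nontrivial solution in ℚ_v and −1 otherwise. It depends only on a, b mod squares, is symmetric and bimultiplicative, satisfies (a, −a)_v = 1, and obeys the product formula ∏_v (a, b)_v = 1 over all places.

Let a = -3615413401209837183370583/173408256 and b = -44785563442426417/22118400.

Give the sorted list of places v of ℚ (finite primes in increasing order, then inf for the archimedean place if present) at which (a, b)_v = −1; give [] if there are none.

[13, inf]

(a, b) ≡ (-7482, -3162822) mod (ℚ^×)²; places V = {2, 3, 5, 7, 13, 19, 23, 29, 41, 43, ∞}.
(a,b)_29: α=1, u≡17; β=2, v≡7 (mod 29); (17|29)=-1, (7|29)=+1; sign (−1)^0·-1^2·+1^1 = +1.
(a,b)_3: α=-3, u≡2; β=-3, v≡1 (mod 3); (2|3)=-1, (1|3)=+1; sign (−1)^1·-1^-3·+1^-3 = +1.
(a,b)_∞: sgn(-7482)=−, sgn(-3162822)=−, so -1.
(a,b)_5: α=0, u≡2; β=-2, v≡3 (mod 5); (2|5)=-1, (3|5)=-1; sign (−1)^0·-1^-2·-1^0 = +1.
(a,b)_23: α=8, u≡4; β=5, v≡8 (mod 23); (4|23)=+1, (8|23)=+1; sign (−1)^0·+1^5·+1^8 = +1.
(a,b)_41: α=2, u≡20; β=1, v≡32 (mod 41); (20|41)=+1, (32|41)=+1; sign (−1)^0·+1^1·+1^2 = +1.
(a,b)_7: α=-2, u≡2; β=0, v≡4 (mod 7); (2|7)=+1, (4|7)=+1; sign (−1)^0·+1^0·+1^-2 = +1.
(a,b)_2: α=-17, β=-15; u≡3, v≡5 (mod 8); ε(u)ε(v)=1·0, αω(v)=-17·1, βω(u)=-15·1; sum ≡ 0  ⇒  +1.
(a,b)_13: α=2, u≡8; β=1, v≡9 (mod 13); (8|13)=-1, (9|13)=+1; sign (−1)^0·-1^1·+1^2 = -1.
(a,b)_19: α=4, u≡9; β=2, v≡2 (mod 19); (9|19)=+1, (2|19)=-1; sign (−1)^0·+1^2·-1^4 = +1.
(a,b)_43: α=1, u≡14; β=1, v≡30 (mod 43); (14|43)=+1, (30|43)=-1; sign (−1)^1·+1^1·-1^1 = +1.
Ram(-7482, -3162822) = {13, ∞}; no ℚ_13-point on the conic.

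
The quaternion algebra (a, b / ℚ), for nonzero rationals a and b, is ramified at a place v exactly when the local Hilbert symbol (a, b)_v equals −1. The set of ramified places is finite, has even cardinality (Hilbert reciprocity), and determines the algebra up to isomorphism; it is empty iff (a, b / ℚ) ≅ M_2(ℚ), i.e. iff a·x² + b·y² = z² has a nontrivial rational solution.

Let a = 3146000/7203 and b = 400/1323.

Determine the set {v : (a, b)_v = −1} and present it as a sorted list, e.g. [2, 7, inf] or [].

(a, b) ≡ (195, 3) mod (ℚ^×)²; places V = {2, 3, 5, 7, 11, 13, ∞}.
(a,b)_2: α=4, β=4; u≡3, v≡3 (mod 8); ε(u)ε(v)=1·1, αω(v)=4·1, βω(u)=4·1; sum ≡ 1  ⇒  -1.
(a,b)_5: α=3, u≡1; β=2, v≡2 (mod 5); (1|5)=+1, (2|5)=-1; sign (−1)^0·+1^2·-1^3 = -1.
(a,b)_∞: sgn(195)=+, sgn(3)=+, so +1.
(a,b)_11: α=2, u≡2; β=0, v≡5 (mod 11); (2|11)=-1, (5|11)=+1; sign (−1)^0·-1^0·+1^2 = +1.
(a,b)_7: α=-4, u≡6; β=-2, v≡6 (mod 7); (6|7)=-1, (6|7)=-1; sign (−1)^0·-1^-2·-1^-4 = +1.
(a,b)_13: α=1, u≡5; β=0, v≡1 (mod 13); (5|13)=-1, (1|13)=+1; sign (−1)^0·-1^0·+1^1 = +1.
(a,b)_3: α=-1, u≡2; β=-3, v≡1 (mod 3); (2|3)=-1, (1|3)=+1; sign (−1)^1·-1^-3·+1^-1 = +1.
(195, 3 / ℚ) ramifies at {2, 5}: a division algebra.

[2, 5]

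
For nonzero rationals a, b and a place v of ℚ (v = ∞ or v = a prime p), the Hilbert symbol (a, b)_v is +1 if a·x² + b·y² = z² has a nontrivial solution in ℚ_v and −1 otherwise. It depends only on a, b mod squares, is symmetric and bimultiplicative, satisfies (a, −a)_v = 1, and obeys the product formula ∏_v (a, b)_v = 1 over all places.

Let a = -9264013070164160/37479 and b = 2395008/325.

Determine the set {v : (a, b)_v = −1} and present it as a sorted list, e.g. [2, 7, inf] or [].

[3, 7, 11, 13]

(a, b) ≡ (-1365, 6006) mod (ℚ^×)²; places V = {2, 3, 5, 7, 11, 13, 31, ∞}.
(a,b)_31: α=-2, u≡23; β=0, v≡11 (mod 31); (23|31)=-1, (11|31)=-1; sign (−1)^0·-1^0·-1^-2 = +1.
(a,b)_13: α=-1, u≡3; β=-1, v≡8 (mod 13); (3|13)=+1, (8|13)=-1; sign (−1)^0·+1^-1·-1^-1 = -1.
(a,b)_5: α=1, u≡2; β=-2, v≡1 (mod 5); (2|5)=-1, (1|5)=+1; sign (−1)^0·-1^-2·+1^1 = +1.
(a,b)_11: α=4, u≡2; β=1, v≡10 (mod 11); (2|11)=-1, (10|11)=-1; sign (−1)^0·-1^1·-1^4 = -1.
(a,b)_2: α=6, β=7; u≡3, v≡3 (mod 8); ε(u)ε(v)=1·1, αω(v)=6·1, βω(u)=7·1; sum ≡ 0  ⇒  +1.
(a,b)_3: α=-1, u≡1; β=5, v≡1 (mod 3); (1|3)=+1, (1|3)=+1; sign (−1)^1·+1^5·+1^-1 = -1.
(a,b)_∞: sgn(-1365)=−, sgn(6006)=+, so +1.
(a,b)_7: α=11, u≡1; β=1, v≡4 (mod 7); (1|7)=+1, (4|7)=+1; sign (−1)^1·+1^1·+1^11 = -1.
|Ram(-1365, 6006)| = 4, even; anisotropic at {3, 7, 11, 13}.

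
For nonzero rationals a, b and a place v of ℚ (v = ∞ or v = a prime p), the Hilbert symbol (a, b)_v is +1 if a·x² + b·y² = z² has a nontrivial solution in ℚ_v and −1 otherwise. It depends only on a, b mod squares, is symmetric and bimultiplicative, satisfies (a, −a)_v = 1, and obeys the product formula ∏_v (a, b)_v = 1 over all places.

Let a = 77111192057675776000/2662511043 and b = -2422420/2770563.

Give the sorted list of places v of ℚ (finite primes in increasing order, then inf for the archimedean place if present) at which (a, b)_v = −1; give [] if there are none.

[5, 7, 11, 13]

Mod squares: a ≡ 2145, b ≡ -15015. Check v ∈ {∞, 2, 3, 5, 7, 11, 13, 17, 31}.
v=2: v_2(a)=20, v_2(b)=2; units ≡ 1, 1 (mod 8); ε·ε+αω+βω = 0·0+20·0+2·0 ≡ 0  ⇒  (a,b)_2 = +1.
v=∞: 2145 > 0 and -15015 < 0  ⇒  (a,b)_∞ = +1.
v=11: a=11^3·(≡6), b=11^3·(≡7) mod 11; (6|11)=-1, (7|11)=-1; (−1)^{3·3·5}·(-1)^3·(-1)^3 = -1.
v=5: a=5^3·(≡1), b=5^1·(≡2) mod 5; (1|5)=+1, (2|5)=-1; (−1)^{3·1·2}·(+1)^1·(-1)^3 = -1.
v=13: a=13^1·(≡9), b=13^1·(≡5) mod 13; (9|13)=+1, (5|13)=-1; (−1)^{1·1·6}·(+1)^1·(-1)^1 = -1.
v=17: a=17^2·(≡7), b=17^0·(≡16) mod 17; (7|17)=-1, (16|17)=+1; (−1)^{2·0·8}·(-1)^0·(+1)^2 = +1.
v=7: a=7^6·(≡5), b=7^1·(≡4) mod 7; (5|7)=-1, (4|7)=+1; (−1)^{6·1·3}·(-1)^1·(+1)^6 = -1.
v=31: a=31^-6·(≡15), b=31^-4·(≡25) mod 31; (15|31)=-1, (25|31)=+1; (−1)^{-6·-4·15}·(-1)^-4·(+1)^-6 = +1.
v=3: a=3^-1·(≡1), b=3^-1·(≡2) mod 3; (1|3)=+1, (2|3)=-1; (−1)^{-1·-1·1}·(+1)^-1·(-1)^-1 = +1.
(2145, -15015 / ℚ) ramifies at {5, 7, 11, 13}: a division algebra.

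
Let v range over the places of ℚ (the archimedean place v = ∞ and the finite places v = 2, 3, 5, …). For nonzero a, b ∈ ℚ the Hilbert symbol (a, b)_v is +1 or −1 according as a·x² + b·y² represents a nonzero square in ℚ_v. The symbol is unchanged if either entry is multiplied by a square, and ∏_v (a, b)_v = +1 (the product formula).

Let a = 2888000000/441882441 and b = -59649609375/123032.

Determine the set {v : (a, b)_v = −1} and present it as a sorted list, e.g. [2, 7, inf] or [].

(a, b) ≡ (2, -8554) mod (ℚ^×)²; places V = {2, 3, 5, 7, 11, 13, 19, 47, ∞}.
(a,b)_∞: sgn(2)=+, sgn(-8554)=−, so +1.
(a,b)_3: α=-2, u≡2; β=2, v≡2 (mod 3); (2|3)=-1, (2|3)=-1; sign (−1)^0·-1^2·-1^-2 = +1.
(a,b)_5: α=6, u≡2; β=8, v≡1 (mod 5); (2|5)=-1, (1|5)=+1; sign (−1)^0·-1^8·+1^6 = +1.
(a,b)_2: α=9, β=-3; u≡1, v≡3 (mod 8); ε(u)ε(v)=0·1, αω(v)=9·1, βω(u)=-3·0; sum ≡ 1  ⇒  -1.
(a,b)_11: α=-2, u≡8; β=0, v≡5 (mod 11); (8|11)=-1, (5|11)=+1; sign (−1)^0·-1^0·+1^-2 = +1.
(a,b)_7: α=-4, u≡1; β=-1, v≡6 (mod 7); (1|7)=+1, (6|7)=-1; sign (−1)^0·+1^-1·-1^-4 = +1.
(a,b)_19: α=2, u≡8; β=2, v≡8 (mod 19); (8|19)=-1, (8|19)=-1; sign (−1)^0·-1^2·-1^2 = +1.
(a,b)_13: α=-2, u≡11; β=-3, v≡2 (mod 13); (11|13)=-1, (2|13)=-1; sign (−1)^0·-1^-3·-1^-2 = -1.
(a,b)_47: α=0, u≡8; β=1, v≡37 (mod 47); (8|47)=+1, (37|47)=+1; sign (−1)^0·+1^1·+1^0 = +1.
(2, -8554 / ℚ) ramifies at {2, 13}: a division algebra.

[2, 13]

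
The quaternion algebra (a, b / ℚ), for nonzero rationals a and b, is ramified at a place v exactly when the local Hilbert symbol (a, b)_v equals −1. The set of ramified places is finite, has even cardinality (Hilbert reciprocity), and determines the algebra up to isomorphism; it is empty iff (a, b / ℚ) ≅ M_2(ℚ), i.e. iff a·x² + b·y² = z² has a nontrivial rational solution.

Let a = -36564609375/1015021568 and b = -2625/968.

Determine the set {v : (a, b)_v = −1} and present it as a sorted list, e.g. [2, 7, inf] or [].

[3, 5, 17, 19, 23, inf]

(a, b) ≡ (-520030, -210) mod (ℚ^×)²; places V = {2, 3, 5, 7, 11, 17, 19, 23, ∞}.
(a,b)_∞: sgn(-520030)=−, sgn(-210)=−, so -1.
(a,b)_11: α=-2, u≡10; β=-2, v≡6 (mod 11); (10|11)=-1, (6|11)=-1; sign (−1)^0·-1^-2·-1^-2 = +1.
(a,b)_5: α=7, u≡1; β=3, v≡3 (mod 5); (1|5)=+1, (3|5)=-1; sign (−1)^0·+1^3·-1^7 = -1.
(a,b)_23: α=1, u≡20; β=0, v≡10 (mod 23); (20|23)=-1, (10|23)=-1; sign (−1)^0·-1^0·-1^1 = -1.
(a,b)_3: α=2, u≡2; β=1, v≡2 (mod 3); (2|3)=-1, (2|3)=-1; sign (−1)^0·-1^1·-1^2 = -1.
(a,b)_2: α=-23, β=-3; u≡1, v≡7 (mod 8); ε(u)ε(v)=0·1, αω(v)=-23·0, βω(u)=-3·0; sum ≡ 0  ⇒  +1.
(a,b)_19: α=1, u≡17; β=0, v≡3 (mod 19); (17|19)=+1, (3|19)=-1; sign (−1)^0·+1^0·-1^1 = -1.
(a,b)_7: α=1, u≡1; β=1, v≡5 (mod 7); (1|7)=+1, (5|7)=-1; sign (−1)^1·+1^1·-1^1 = +1.
(a,b)_17: α=1, u≡5; β=0, v≡7 (mod 17); (5|17)=-1, (7|17)=-1; sign (−1)^0·-1^0·-1^1 = -1.
|Ram(-520030, -210)| = 6, even; anisotropic at {3, 5, 17, 19, 23, ∞}.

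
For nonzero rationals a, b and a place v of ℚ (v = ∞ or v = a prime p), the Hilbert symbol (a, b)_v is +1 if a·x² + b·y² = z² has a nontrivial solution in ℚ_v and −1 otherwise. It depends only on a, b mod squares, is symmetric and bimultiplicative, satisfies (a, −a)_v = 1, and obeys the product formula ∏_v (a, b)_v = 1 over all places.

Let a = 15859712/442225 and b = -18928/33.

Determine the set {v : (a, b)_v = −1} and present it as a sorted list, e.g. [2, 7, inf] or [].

[3, 11]

Mod squares: a ≡ 2, b ≡ -231. Check v ∈ {∞, 2, 3, 5, 7, 11, 13, 19}.
v=11: a=11^2·(≡6), b=11^-1·(≡1) mod 11; (6|11)=-1, (1|11)=+1; (−1)^{2·-1·5}·(-1)^-1·(+1)^2 = -1.
v=19: a=19^-2·(≡12), b=19^0·(≡16) mod 19; (12|19)=-1, (16|19)=+1; (−1)^{-2·0·9}·(-1)^0·(+1)^-2 = +1.
v=13: a=13^0·(≡6), b=13^2·(≡10) mod 13; (6|13)=-1, (10|13)=+1; (−1)^{0·2·6}·(-1)^2·(+1)^0 = +1.
v=∞: 2 > 0 and -231 < 0  ⇒  (a,b)_∞ = +1.
v=2: v_2(a)=17, v_2(b)=4; units ≡ 1, 1 (mod 8); ε·ε+αω+βω = 0·0+17·0+4·0 ≡ 0  ⇒  (a,b)_2 = +1.
v=7: a=7^-2·(≡4), b=7^1·(≡1) mod 7; (4|7)=+1, (1|7)=+1; (−1)^{-2·1·3}·(+1)^1·(+1)^-2 = +1.
v=5: a=5^-2·(≡3), b=5^0·(≡4) mod 5; (3|5)=-1, (4|5)=+1; (−1)^{-2·0·2}·(-1)^0·(+1)^-2 = +1.
v=3: a=3^0·(≡2), b=3^-1·(≡1) mod 3; (2|3)=-1, (1|3)=+1; (−1)^{0·-1·1}·(-1)^-1·(+1)^0 = -1.
|Ram(2, -231)| = 2, even; anisotropic at {3, 11}.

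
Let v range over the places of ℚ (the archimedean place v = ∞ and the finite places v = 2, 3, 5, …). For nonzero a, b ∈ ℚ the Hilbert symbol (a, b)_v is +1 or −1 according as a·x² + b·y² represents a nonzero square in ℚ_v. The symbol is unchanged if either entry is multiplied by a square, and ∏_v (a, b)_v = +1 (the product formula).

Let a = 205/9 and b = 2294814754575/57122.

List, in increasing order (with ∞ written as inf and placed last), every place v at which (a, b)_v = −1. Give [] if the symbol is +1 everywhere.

Mod squares: a ≡ 205, b ≡ 14. Check v ∈ {∞, 2, 3, 5, 7, 13, 19, 41}.
v=∞: 205 > 0 and 14 > 0  ⇒  (a,b)_∞ = +1.
v=2: v_2(a)=0, v_2(b)=-1; units ≡ 5, 7 (mod 8); ε·ε+αω+βω = 0·1+0·0+-1·1 ≡ 1  ⇒  (a,b)_2 = -1.
v=5: a=5^1·(≡4), b=5^2·(≡4) mod 5; (4|5)=+1, (4|5)=+1; (−1)^{1·2·2}·(+1)^2·(+1)^1 = +1.
v=41: a=41^1·(≡37), b=41^2·(≡26) mod 41; (37|41)=+1, (26|41)=-1; (−1)^{1·2·20}·(+1)^2·(-1)^1 = -1.
v=13: a=13^0·(≡4), b=13^-4·(≡9) mod 13; (4|13)=+1, (9|13)=+1; (−1)^{0·-4·6}·(+1)^-4·(+1)^0 = +1.
v=3: a=3^-2·(≡1), b=3^2·(≡2) mod 3; (1|3)=+1, (2|3)=-1; (−1)^{-2·2·1}·(+1)^2·(-1)^-2 = +1.
v=7: a=7^0·(≡1), b=7^5·(≡2) mod 7; (1|7)=+1, (2|7)=+1; (−1)^{0·5·3}·(+1)^5·(+1)^0 = +1.
v=19: a=19^0·(≡8), b=19^2·(≡8) mod 19; (8|19)=-1, (8|19)=-1; (−1)^{0·2·9}·(-1)^2·(-1)^0 = +1.
|Ram(205, 14)| = 2, even; anisotropic at {2, 41}.

[2, 41]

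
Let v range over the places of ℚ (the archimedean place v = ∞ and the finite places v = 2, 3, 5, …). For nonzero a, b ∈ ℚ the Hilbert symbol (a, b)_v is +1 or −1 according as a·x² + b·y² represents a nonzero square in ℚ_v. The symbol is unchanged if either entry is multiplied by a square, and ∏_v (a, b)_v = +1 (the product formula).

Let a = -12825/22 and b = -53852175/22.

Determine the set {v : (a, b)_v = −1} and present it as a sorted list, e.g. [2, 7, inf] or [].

[13, inf]

Mod squares: a ≡ -1254, b ≡ -14586. Check v ∈ {∞, 2, 3, 5, 11, 13, 17, 19}.
v=11: a=11^-1·(≡6), b=11^-1·(≡4) mod 11; (6|11)=-1, (4|11)=+1; (−1)^{-1·-1·5}·(-1)^-1·(+1)^-1 = +1.
v=∞: -1254 < 0 and -14586 < 0  ⇒  (a,b)_∞ = -1.
v=13: a=13^0·(≡5), b=13^1·(≡3) mod 13; (5|13)=-1, (3|13)=+1; (−1)^{0·1·6}·(-1)^1·(+1)^0 = -1.
v=2: v_2(a)=-1, v_2(b)=-1; units ≡ 5, 3 (mod 8); ε·ε+αω+βω = 0·1+-1·1+-1·1 ≡ 0  ⇒  (a,b)_2 = +1.
v=17: a=17^0·(≡2), b=17^1·(≡1) mod 17; (2|17)=+1, (1|17)=+1; (−1)^{0·1·8}·(+1)^1·(+1)^0 = +1.
v=19: a=19^1·(≡3), b=19^2·(≡17) mod 19; (3|19)=-1, (17|19)=+1; (−1)^{1·2·9}·(-1)^2·(+1)^1 = +1.
v=5: a=5^2·(≡1), b=5^2·(≡4) mod 5; (1|5)=+1, (4|5)=+1; (−1)^{2·2·2}·(+1)^2·(+1)^2 = +1.
v=3: a=3^3·(≡2), b=3^3·(≡1) mod 3; (2|3)=-1, (1|3)=+1; (−1)^{3·3·1}·(-1)^3·(+1)^3 = +1.
Ram(-1254, -14586) = {13, ∞}; no ℚ_13-point on the conic.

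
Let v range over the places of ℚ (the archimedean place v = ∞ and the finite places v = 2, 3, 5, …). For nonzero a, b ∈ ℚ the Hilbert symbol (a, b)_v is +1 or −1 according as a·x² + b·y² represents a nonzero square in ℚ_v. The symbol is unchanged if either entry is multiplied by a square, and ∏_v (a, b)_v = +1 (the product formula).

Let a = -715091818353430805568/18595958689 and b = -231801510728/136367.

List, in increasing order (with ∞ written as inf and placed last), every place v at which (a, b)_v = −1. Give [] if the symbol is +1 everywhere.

[3, inf]

(a, b) ≡ (-57, -46) mod (ℚ^×)²; places V = {2, 3, 7, 11, 17, 19, 23, 31, ∞}.
(a,b)_19: α=3, u≡7; β=2, v≡9 (mod 19); (7|19)=+1, (9|19)=+1; sign (−1)^0·+1^2·+1^3 = +1.
(a,b)_11: α=-4, u≡9; β=-2, v≡3 (mod 11); (9|11)=+1, (3|11)=+1; sign (−1)^0·+1^-2·+1^-4 = +1.
(a,b)_∞: sgn(-57)=−, sgn(-46)=−, so -1.
(a,b)_3: α=5, u≡2; β=0, v≡2 (mod 3); (2|3)=-1, (2|3)=-1; sign (−1)^0·-1^0·-1^5 = -1.
(a,b)_7: α=-4, u≡3; β=-2, v≡6 (mod 7); (3|7)=-1, (6|7)=-1; sign (−1)^0·-1^-2·-1^-4 = +1.
(a,b)_2: α=6, β=3; u≡7, v≡1 (mod 8); ε(u)ε(v)=1·0, αω(v)=6·0, βω(u)=3·0; sum ≡ 0  ⇒  +1.
(a,b)_17: α=8, u≡11; β=4, v≡12 (mod 17); (11|17)=-1, (12|17)=-1; sign (−1)^0·-1^4·-1^8 = +1.
(a,b)_23: α=-2, u≡3; β=-1, v≡11 (mod 23); (3|23)=+1, (11|23)=-1; sign (−1)^0·+1^-1·-1^-2 = +1.
(a,b)_31: α=2, u≡19; β=2, v≡2 (mod 31); (19|31)=+1, (2|31)=+1; sign (−1)^0·+1^2·+1^2 = +1.
|Ram(-57, -46)| = 2, even; anisotropic at {3, ∞}.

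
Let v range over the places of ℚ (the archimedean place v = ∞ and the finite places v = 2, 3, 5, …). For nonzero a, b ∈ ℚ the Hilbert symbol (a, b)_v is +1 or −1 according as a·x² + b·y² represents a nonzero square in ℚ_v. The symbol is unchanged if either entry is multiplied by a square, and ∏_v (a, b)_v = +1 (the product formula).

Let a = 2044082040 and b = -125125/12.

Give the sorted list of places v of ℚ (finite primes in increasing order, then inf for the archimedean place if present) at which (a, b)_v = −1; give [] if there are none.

[3, 7]

(a, b) ≡ (510, -15015) mod (ℚ^×)²; places V = {2, 3, 5, 7, 11, 13, 17, ∞}.
(a,b)_13: α=2, u≡12; β=1, v≡5 (mod 13); (12|13)=+1, (5|13)=-1; sign (−1)^0·+1^1·-1^2 = +1.
(a,b)_11: α=2, u≡1; β=1, v≡10 (mod 11); (1|11)=+1, (10|11)=-1; sign (−1)^0·+1^1·-1^2 = +1.
(a,b)_5: α=1, u≡3; β=3, v≡2 (mod 5); (3|5)=-1, (2|5)=-1; sign (−1)^0·-1^3·-1^1 = +1.
(a,b)_3: α=1, u≡2; β=-1, v≡2 (mod 3); (2|3)=-1, (2|3)=-1; sign (−1)^1·-1^-1·-1^1 = -1.
(a,b)_2: α=3, β=-2; u≡7, v≡1 (mod 8); ε(u)ε(v)=1·0, αω(v)=3·0, βω(u)=-2·0; sum ≡ 0  ⇒  +1.
(a,b)_7: α=2, u≡6; β=1, v≡2 (mod 7); (6|7)=-1, (2|7)=+1; sign (−1)^0·-1^1·+1^2 = -1.
(a,b)_17: α=1, u≡4; β=0, v≡1 (mod 17); (4|17)=+1, (1|17)=+1; sign (−1)^0·+1^0·+1^1 = +1.
(a,b)_∞: sgn(510)=+, sgn(-15015)=−, so +1.
(510, -15015 / ℚ) ramifies at {3, 7}: a division algebra.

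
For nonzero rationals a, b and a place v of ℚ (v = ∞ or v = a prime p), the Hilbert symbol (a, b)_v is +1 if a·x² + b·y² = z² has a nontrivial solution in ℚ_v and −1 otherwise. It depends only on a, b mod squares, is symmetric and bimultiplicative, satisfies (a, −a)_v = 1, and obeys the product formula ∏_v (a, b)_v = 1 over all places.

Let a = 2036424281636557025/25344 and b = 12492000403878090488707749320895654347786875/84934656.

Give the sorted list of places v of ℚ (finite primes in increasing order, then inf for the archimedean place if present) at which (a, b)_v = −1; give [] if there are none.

[2, 29]

(a, b) ≡ (4075291, 2369851) mod (ℚ^×)²; places V = {2, 3, 5, 11, 17, 19, 23, 29, 31, 37, ∞}.
(a,b)_29: α=2, u≡27; β=5, v≡8 (mod 29); (27|29)=-1, (8|29)=-1; sign (−1)^0·-1^5·-1^2 = -1.
(a,b)_5: α=2, u≡4; β=4, v≡4 (mod 5); (4|5)=+1, (4|5)=+1; sign (−1)^0·+1^4·+1^2 = +1.
(a,b)_23: α=2, u≡13; β=5, v≡14 (mod 23); (13|23)=+1, (14|23)=-1; sign (−1)^0·+1^5·-1^2 = +1.
(a,b)_17: α=1, u≡6; β=3, v≡12 (mod 17); (6|17)=-1, (12|17)=-1; sign (−1)^0·-1^3·-1^1 = +1.
(a,b)_31: α=1, u≡12; β=2, v≡4 (mod 31); (12|31)=-1, (4|31)=+1; sign (−1)^0·-1^2·+1^1 = +1.
(a,b)_37: α=3, u≡32; β=8, v≡21 (mod 37); (32|37)=-1, (21|37)=+1; sign (−1)^0·-1^8·+1^3 = +1.
(a,b)_19: α=3, u≡16; β=3, v≡8 (mod 19); (16|19)=+1, (8|19)=-1; sign (−1)^1·+1^3·-1^3 = +1.
(a,b)_11: α=-1, u≡3; β=3, v≡8 (mod 11); (3|11)=+1, (8|11)=-1; sign (−1)^1·+1^3·-1^-1 = +1.
(a,b)_3: α=-2, u≡1; β=-4, v≡1 (mod 3); (1|3)=+1, (1|3)=+1; sign (−1)^0·+1^-4·+1^-2 = +1.
(a,b)_∞: sgn(4075291)=+, sgn(2369851)=+, so +1.
(a,b)_2: α=-8, β=-20; u≡3, v≡3 (mod 8); ε(u)ε(v)=1·1, αω(v)=-8·1, βω(u)=-20·1; sum ≡ 1  ⇒  -1.
|Ram(4075291, 2369851)| = 2, even; anisotropic at {2, 29}.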